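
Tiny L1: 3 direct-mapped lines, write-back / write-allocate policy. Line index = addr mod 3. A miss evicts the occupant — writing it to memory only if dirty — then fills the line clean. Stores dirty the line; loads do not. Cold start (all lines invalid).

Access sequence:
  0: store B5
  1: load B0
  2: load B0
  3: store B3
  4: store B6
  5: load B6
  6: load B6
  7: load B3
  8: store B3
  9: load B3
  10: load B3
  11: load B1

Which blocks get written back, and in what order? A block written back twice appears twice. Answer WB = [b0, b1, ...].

WB = [3, 6]

  0 | W B5 → L2 miss [D]
  1 | R B0 → L0 miss [-]
  2 | R B0 → L0 hit [-]
  3 | W B3 → L0 miss [D]
  4 | W B6 → L0 miss wb→B3 [D]
  5 | R B6 → L0 hit [D]
  6 | R B6 → L0 hit [D]
  7 | R B3 → L0 miss wb→B6 [-]
  8 | W B3 → L0 hit [D]
  9 | R B3 → L0 hit [D]
  10 | R B3 → L0 hit [D]
  11 | R B1 → L1 miss [-]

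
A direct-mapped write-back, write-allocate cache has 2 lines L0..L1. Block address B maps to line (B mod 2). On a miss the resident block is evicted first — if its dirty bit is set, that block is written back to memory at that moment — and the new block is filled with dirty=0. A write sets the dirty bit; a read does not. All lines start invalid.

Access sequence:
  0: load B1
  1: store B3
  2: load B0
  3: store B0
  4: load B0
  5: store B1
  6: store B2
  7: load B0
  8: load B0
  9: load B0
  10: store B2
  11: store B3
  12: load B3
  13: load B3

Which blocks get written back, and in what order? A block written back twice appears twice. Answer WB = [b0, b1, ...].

  0 | R B1 → L1 miss [-]
  1 | W B3 → L1 miss [D]
  2 | R B0 → L0 miss [-]
  3 | W B0 → L0 hit [D]
  4 | R B0 → L0 hit [D]
  5 | W B1 → L1 miss wb→B3 [D]
  6 | W B2 → L0 miss wb→B0 [D]
  7 | R B0 → L0 miss wb→B2 [-]
  8 | R B0 → L0 hit [-]
  9 | R B0 → L0 hit [-]
  10 | W B2 → L0 miss [D]
  11 | W B3 → L1 miss wb→B1 [D]
  12 | R B3 → L1 hit [D]
  13 | R B3 → L1 hit [D]

WB = [3, 0, 2, 1]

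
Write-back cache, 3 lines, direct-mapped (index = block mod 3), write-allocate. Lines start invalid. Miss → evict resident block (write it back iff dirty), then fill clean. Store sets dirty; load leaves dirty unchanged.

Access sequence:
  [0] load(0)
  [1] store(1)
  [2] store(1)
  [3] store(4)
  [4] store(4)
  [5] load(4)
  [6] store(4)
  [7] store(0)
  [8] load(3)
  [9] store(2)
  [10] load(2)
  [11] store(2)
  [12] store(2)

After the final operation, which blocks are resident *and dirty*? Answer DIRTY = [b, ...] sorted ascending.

DIRTY = [2, 4]

0: R B0 -> L0 miss  d=-]
1: W B1 -> L1 miss  d=D]
2: W B1 -> L1 hit  d=D]
3: W B4 -> L1 miss wb->B1  d=D]
4: W B4 -> L1 hit  d=D]
5: R B4 -> L1 hit  d=D]
6: W B4 -> L1 hit  d=D]
7: W B0 -> L0 hit  d=D]
8: R B3 -> L0 miss wb->B0  d=-]
9: W B2 -> L2 miss  d=D]
10: R B2 -> L2 hit  d=D]
11: W B2 -> L2 hit  d=D]
12: W B2 -> L2 hit  d=D]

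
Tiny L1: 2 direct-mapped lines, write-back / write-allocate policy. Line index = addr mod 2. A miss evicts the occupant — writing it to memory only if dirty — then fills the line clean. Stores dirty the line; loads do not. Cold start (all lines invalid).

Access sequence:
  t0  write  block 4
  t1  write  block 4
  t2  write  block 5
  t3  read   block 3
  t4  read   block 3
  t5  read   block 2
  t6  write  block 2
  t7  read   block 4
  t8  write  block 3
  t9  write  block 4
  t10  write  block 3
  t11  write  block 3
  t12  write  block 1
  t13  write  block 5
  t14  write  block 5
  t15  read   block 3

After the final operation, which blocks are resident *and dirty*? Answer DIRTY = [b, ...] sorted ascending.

  0 | W B4 → L0 miss [D]
  1 | W B4 → L0 hit [D]
  2 | W B5 → L1 miss [D]
  3 | R B3 → L1 miss wb→B5 [-]
  4 | R B3 → L1 hit [-]
  5 | R B2 → L0 miss wb→B4 [-]
  6 | W B2 → L0 hit [D]
  7 | R B4 → L0 miss wb→B2 [-]
  8 | W B3 → L1 hit [D]
  9 | W B4 → L0 hit [D]
  10 | W B3 → L1 hit [D]
  11 | W B3 → L1 hit [D]
  12 | W B1 → L1 miss wb→B3 [D]
  13 | W B5 → L1 miss wb→B1 [D]
  14 | W B5 → L1 hit [D]
  15 | R B3 → L1 miss wb→B5 [-]

DIRTY = [4]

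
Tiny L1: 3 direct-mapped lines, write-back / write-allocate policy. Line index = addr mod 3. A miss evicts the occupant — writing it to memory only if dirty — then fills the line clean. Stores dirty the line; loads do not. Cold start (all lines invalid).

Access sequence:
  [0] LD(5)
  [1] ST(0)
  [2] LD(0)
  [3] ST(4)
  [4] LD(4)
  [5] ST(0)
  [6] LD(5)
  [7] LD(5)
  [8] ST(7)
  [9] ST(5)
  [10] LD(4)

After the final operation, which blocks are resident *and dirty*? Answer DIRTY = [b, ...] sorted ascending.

DIRTY = [0, 5]

0: R B5 -> L2 miss  d=-]
1: W B0 -> L0 miss  d=D]
2: R B0 -> L0 hit  d=D]
3: W B4 -> L1 miss  d=D]
4: R B4 -> L1 hit  d=D]
5: W B0 -> L0 hit  d=D]
6: R B5 -> L2 hit  d=-]
7: R B5 -> L2 hit  d=-]
8: W B7 -> L1 miss wb->B4  d=D]
9: W B5 -> L2 hit  d=D]
10: R B4 -> L1 miss wb->B7  d=-]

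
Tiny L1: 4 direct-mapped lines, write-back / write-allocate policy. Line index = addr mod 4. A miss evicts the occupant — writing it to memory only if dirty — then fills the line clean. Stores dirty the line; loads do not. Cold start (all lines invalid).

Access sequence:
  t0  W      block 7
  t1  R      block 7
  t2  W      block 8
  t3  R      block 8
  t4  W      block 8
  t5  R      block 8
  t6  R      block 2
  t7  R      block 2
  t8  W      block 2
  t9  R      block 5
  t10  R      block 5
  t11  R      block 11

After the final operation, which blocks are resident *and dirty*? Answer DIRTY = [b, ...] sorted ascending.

DIRTY = [2, 8]

  0 | W B7 → L3 miss [D]
  1 | R B7 → L3 hit [D]
  2 | W B8 → L0 miss [D]
  3 | R B8 → L0 hit [D]
  4 | W B8 → L0 hit [D]
  5 | R B8 → L0 hit [D]
  6 | R B2 → L2 miss [-]
  7 | R B2 → L2 hit [-]
  8 | W B2 → L2 hit [D]
  9 | R B5 → L1 miss [-]
  10 | R B5 → L1 hit [-]
  11 | R B11 → L3 miss wb→B7 [-]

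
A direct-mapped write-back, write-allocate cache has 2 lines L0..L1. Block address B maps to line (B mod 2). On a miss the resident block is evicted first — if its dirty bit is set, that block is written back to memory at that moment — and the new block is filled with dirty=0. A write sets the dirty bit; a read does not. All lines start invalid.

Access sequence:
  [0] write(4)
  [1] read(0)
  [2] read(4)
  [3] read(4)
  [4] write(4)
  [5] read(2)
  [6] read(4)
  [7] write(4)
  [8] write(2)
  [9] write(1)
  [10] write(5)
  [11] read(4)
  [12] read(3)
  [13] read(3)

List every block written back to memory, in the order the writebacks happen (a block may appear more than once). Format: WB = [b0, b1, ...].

0: W B4 → L0 miss [D]
1: R B0 → L0 miss wb→B4 [-]
2: R B4 → L0 miss [-]
3: R B4 → L0 hit [-]
4: W B4 → L0 hit [D]
5: R B2 → L0 miss wb→B4 [-]
6: R B4 → L0 miss [-]
7: W B4 → L0 hit [D]
8: W B2 → L0 miss wb→B4 [D]
9: W B1 → L1 miss [D]
10: W B5 → L1 miss wb→B1 [D]
11: R B4 → L0 miss wb→B2 [-]
12: R B3 → L1 miss wb→B5 [-]
13: R B3 → L1 hit [-]

WB = [4, 4, 4, 1, 2, 5]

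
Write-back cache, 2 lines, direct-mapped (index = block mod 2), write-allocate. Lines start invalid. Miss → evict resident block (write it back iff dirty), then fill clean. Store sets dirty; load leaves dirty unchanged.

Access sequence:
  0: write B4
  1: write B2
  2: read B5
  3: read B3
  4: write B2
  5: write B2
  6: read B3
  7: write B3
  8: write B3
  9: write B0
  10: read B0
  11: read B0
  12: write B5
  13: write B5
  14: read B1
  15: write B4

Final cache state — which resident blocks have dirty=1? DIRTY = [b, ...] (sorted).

0: W B4 -> L0 miss  d=D]
1: W B2 -> L0 miss wb->B4  d=D]
2: R B5 -> L1 miss  d=-]
3: R B3 -> L1 miss  d=-]
4: W B2 -> L0 hit  d=D]
5: W B2 -> L0 hit  d=D]
6: R B3 -> L1 hit  d=-]
7: W B3 -> L1 hit  d=D]
8: W B3 -> L1 hit  d=D]
9: W B0 -> L0 miss wb->B2  d=D]
10: R B0 -> L0 hit  d=D]
11: R B0 -> L0 hit  d=D]
12: W B5 -> L1 miss wb->B3  d=D]
13: W B5 -> L1 hit  d=D]
14: R B1 -> L1 miss wb->B5  d=-]
15: W B4 -> L0 miss wb->B0  d=D]

DIRTY = [4]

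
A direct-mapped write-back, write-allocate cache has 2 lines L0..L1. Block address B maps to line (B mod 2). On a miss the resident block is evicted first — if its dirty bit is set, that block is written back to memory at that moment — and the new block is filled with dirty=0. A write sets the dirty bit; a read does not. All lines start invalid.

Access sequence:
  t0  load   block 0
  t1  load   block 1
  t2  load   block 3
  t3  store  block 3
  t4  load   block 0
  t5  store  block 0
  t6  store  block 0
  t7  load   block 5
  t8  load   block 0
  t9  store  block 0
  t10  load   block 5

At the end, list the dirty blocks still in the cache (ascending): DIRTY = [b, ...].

DIRTY = [0]

0: R B0 → L0 miss [-]
1: R B1 → L1 miss [-]
2: R B3 → L1 miss [-]
3: W B3 → L1 hit [D]
4: R B0 → L0 hit [-]
5: W B0 → L0 hit [D]
6: W B0 → L0 hit [D]
7: R B5 → L1 miss wb→B3 [-]
8: R B0 → L0 hit [D]
9: W B0 → L0 hit [D]
10: R B5 → L1 hit [-]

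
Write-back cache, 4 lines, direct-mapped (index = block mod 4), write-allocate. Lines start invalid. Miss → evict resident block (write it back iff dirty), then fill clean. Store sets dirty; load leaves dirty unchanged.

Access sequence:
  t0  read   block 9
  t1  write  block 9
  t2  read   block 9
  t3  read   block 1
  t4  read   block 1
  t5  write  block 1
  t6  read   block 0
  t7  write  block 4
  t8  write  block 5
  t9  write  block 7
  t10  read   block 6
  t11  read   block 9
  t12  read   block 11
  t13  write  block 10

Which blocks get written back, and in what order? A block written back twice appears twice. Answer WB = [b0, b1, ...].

  0 | R B9 → L1 miss [-]
  1 | W B9 → L1 hit [D]
  2 | R B9 → L1 hit [D]
  3 | R B1 → L1 miss wb→B9 [-]
  4 | R B1 → L1 hit [-]
  5 | W B1 → L1 hit [D]
  6 | R B0 → L0 miss [-]
  7 | W B4 → L0 miss [D]
  8 | W B5 → L1 miss wb→B1 [D]
  9 | W B7 → L3 miss [D]
  10 | R B6 → L2 miss [-]
  11 | R B9 → L1 miss wb→B5 [-]
  12 | R B11 → L3 miss wb→B7 [-]
  13 | W B10 → L2 miss [D]

WB = [9, 1, 5, 7]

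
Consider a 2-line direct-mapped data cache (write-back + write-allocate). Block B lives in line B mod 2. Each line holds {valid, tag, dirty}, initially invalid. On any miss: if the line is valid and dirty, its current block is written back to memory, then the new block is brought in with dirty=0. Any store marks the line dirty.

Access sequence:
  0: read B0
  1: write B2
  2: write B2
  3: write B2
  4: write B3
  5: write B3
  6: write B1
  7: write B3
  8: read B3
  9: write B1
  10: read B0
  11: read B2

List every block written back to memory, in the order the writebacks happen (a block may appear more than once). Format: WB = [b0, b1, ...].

WB = [3, 1, 3, 2]

0: R B0 → L0 miss [-]
1: W B2 → L0 miss [D]
2: W B2 → L0 hit [D]
3: W B2 → L0 hit [D]
4: W B3 → L1 miss [D]
5: W B3 → L1 hit [D]
6: W B1 → L1 miss wb→B3 [D]
7: W B3 → L1 miss wb→B1 [D]
8: R B3 → L1 hit [D]
9: W B1 → L1 miss wb→B3 [D]
10: R B0 → L0 miss wb→B2 [-]
11: R B2 → L0 miss [-]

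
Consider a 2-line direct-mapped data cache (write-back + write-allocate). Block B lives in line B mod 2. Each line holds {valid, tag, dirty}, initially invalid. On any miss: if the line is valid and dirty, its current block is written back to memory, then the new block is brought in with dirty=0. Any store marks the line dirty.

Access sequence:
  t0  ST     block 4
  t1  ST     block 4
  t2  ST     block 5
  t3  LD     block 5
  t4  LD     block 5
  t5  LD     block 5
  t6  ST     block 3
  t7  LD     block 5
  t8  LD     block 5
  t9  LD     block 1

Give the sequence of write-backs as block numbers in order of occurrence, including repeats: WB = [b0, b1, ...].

WB = [5, 3]

  0 | W B4 → L0 miss [D]
  1 | W B4 → L0 hit [D]
  2 | W B5 → L1 miss [D]
  3 | R B5 → L1 hit [D]
  4 | R B5 → L1 hit [D]
  5 | R B5 → L1 hit [D]
  6 | W B3 → L1 miss wb→B5 [D]
  7 | R B5 → L1 miss wb→B3 [-]
  8 | R B5 → L1 hit [-]
  9 | R B1 → L1 miss [-]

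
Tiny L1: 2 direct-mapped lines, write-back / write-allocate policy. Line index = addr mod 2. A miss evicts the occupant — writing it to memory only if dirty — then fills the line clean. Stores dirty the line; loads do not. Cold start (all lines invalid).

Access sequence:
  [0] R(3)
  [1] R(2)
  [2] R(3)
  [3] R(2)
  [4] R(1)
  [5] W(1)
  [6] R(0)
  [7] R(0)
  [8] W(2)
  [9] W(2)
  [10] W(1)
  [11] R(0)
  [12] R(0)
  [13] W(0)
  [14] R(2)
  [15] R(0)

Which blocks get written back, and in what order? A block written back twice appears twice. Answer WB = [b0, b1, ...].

WB = [2, 0]

0: R B3 -> L1 miss  d=-]
1: R B2 -> L0 miss  d=-]
2: R B3 -> L1 hit  d=-]
3: R B2 -> L0 hit  d=-]
4: R B1 -> L1 miss  d=-]
5: W B1 -> L1 hit  d=D]
6: R B0 -> L0 miss  d=-]
7: R B0 -> L0 hit  d=-]
8: W B2 -> L0 miss  d=D]
9: W B2 -> L0 hit  d=D]
10: W B1 -> L1 hit  d=D]
11: R B0 -> L0 miss wb->B2  d=-]
12: R B0 -> L0 hit  d=-]
13: W B0 -> L0 hit  d=D]
14: R B2 -> L0 miss wb->B0  d=-]
15: R B0 -> L0 miss  d=-]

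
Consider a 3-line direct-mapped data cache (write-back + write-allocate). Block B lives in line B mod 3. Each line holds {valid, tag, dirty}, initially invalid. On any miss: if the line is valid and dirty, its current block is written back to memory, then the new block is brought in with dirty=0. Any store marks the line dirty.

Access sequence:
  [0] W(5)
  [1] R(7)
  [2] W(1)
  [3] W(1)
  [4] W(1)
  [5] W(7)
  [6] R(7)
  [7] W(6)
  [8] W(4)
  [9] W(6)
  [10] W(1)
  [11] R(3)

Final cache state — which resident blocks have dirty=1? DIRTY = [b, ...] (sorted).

  0 | W B5 → L2 miss [D]
  1 | R B7 → L1 miss [-]
  2 | W B1 → L1 miss [D]
  3 | W B1 → L1 hit [D]
  4 | W B1 → L1 hit [D]
  5 | W B7 → L1 miss wb→B1 [D]
  6 | R B7 → L1 hit [D]
  7 | W B6 → L0 miss [D]
  8 | W B4 → L1 miss wb→B7 [D]
  9 | W B6 → L0 hit [D]
  10 | W B1 → L1 miss wb→B4 [D]
  11 | R B3 → L0 miss wb→B6 [-]

DIRTY = [1, 5]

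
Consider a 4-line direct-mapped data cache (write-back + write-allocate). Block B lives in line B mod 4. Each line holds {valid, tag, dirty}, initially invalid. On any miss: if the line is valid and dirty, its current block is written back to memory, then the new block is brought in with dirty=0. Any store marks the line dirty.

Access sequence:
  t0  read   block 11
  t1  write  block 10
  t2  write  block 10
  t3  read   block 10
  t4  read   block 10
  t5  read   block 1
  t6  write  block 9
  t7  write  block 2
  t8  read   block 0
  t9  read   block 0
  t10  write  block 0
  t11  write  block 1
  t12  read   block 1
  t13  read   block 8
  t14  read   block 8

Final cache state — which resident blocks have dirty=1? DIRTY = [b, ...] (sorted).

DIRTY = [1, 2]

  0 | R B11 → L3 miss [-]
  1 | W B10 → L2 miss [D]
  2 | W B10 → L2 hit [D]
  3 | R B10 → L2 hit [D]
  4 | R B10 → L2 hit [D]
  5 | R B1 → L1 miss [-]
  6 | W B9 → L1 miss [D]
  7 | W B2 → L2 miss wb→B10 [D]
  8 | R B0 → L0 miss [-]
  9 | R B0 → L0 hit [-]
  10 | W B0 → L0 hit [D]
  11 | W B1 → L1 miss wb→B9 [D]
  12 | R B1 → L1 hit [D]
  13 | R B8 → L0 miss wb→B0 [-]
  14 | R B8 → L0 hit [-]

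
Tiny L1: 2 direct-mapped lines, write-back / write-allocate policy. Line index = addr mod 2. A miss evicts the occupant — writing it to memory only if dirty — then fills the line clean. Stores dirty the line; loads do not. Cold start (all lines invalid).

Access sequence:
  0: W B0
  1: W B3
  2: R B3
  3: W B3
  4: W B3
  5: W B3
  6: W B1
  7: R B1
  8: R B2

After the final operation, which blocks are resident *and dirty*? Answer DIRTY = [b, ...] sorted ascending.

  0 | W B0 → L0 miss [D]
  1 | W B3 → L1 miss [D]
  2 | R B3 → L1 hit [D]
  3 | W B3 → L1 hit [D]
  4 | W B3 → L1 hit [D]
  5 | W B3 → L1 hit [D]
  6 | W B1 → L1 miss wb→B3 [D]
  7 | R B1 → L1 hit [D]
  8 | R B2 → L0 miss wb→B0 [-]

DIRTY = [1]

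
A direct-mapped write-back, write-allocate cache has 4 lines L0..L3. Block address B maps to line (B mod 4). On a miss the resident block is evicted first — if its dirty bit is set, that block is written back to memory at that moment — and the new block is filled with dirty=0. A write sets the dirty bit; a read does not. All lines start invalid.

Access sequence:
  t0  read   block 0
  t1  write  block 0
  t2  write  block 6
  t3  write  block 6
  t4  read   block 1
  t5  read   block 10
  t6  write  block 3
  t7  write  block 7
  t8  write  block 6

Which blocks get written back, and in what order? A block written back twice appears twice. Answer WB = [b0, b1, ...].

WB = [6, 3]

  0 | R B0 → L0 miss [-]
  1 | W B0 → L0 hit [D]
  2 | W B6 → L2 miss [D]
  3 | W B6 → L2 hit [D]
  4 | R B1 → L1 miss [-]
  5 | R B10 → L2 miss wb→B6 [-]
  6 | W B3 → L3 miss [D]
  7 | W B7 → L3 miss wb→B3 [D]
  8 | W B6 → L2 miss [D]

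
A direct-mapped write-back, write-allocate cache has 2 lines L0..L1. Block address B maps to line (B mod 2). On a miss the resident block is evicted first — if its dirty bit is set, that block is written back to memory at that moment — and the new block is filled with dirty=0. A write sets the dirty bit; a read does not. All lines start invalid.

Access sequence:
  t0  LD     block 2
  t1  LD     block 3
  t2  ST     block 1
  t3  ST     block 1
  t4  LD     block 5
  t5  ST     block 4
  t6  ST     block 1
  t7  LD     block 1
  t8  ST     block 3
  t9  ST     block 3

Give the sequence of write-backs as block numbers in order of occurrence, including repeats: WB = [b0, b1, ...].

0: R B2 -> L0 miss  d=-]
1: R B3 -> L1 miss  d=-]
2: W B1 -> L1 miss  d=D]
3: W B1 -> L1 hit  d=D]
4: R B5 -> L1 miss wb->B1  d=-]
5: W B4 -> L0 miss  d=D]
6: W B1 -> L1 miss  d=D]
7: R B1 -> L1 hit  d=D]
8: W B3 -> L1 miss wb->B1  d=D]
9: W B3 -> L1 hit  d=D]

WB = [1, 1]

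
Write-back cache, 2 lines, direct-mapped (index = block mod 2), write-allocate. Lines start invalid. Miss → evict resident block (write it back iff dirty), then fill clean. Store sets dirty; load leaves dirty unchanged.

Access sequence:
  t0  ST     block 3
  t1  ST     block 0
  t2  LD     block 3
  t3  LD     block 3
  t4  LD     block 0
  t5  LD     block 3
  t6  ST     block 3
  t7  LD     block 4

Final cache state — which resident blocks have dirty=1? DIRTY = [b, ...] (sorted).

0: W B3 -> L1 miss  d=D]
1: W B0 -> L0 miss  d=D]
2: R B3 -> L1 hit  d=D]
3: R B3 -> L1 hit  d=D]
4: R B0 -> L0 hit  d=D]
5: R B3 -> L1 hit  d=D]
6: W B3 -> L1 hit  d=D]
7: R B4 -> L0 miss wb->B0  d=-]

DIRTY = [3]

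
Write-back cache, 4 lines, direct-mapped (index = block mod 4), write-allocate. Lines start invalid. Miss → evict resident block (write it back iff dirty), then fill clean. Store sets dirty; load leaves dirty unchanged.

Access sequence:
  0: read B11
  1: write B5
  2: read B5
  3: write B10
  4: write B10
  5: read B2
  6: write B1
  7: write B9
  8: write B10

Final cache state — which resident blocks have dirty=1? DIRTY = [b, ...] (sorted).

  0 | R B11 → L3 miss [-]
  1 | W B5 → L1 miss [D]
  2 | R B5 → L1 hit [D]
  3 | W B10 → L2 miss [D]
  4 | W B10 → L2 hit [D]
  5 | R B2 → L2 miss wb→B10 [-]
  6 | W B1 → L1 miss wb→B5 [D]
  7 | W B9 → L1 miss wb→B1 [D]
  8 | W B10 → L2 miss [D]

DIRTY = [9, 10]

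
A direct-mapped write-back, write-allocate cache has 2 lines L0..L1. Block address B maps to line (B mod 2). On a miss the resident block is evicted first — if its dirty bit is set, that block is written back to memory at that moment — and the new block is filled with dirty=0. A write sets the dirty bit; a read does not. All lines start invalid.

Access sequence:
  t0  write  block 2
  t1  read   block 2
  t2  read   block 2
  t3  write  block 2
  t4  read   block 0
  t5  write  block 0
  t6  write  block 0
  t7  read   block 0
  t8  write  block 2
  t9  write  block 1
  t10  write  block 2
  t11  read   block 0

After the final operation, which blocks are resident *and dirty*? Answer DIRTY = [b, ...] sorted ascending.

DIRTY = [1]

0: W B2 → L0 miss [D]
1: R B2 → L0 hit [D]
2: R B2 → L0 hit [D]
3: W B2 → L0 hit [D]
4: R B0 → L0 miss wb→B2 [-]
5: W B0 → L0 hit [D]
6: W B0 → L0 hit [D]
7: R B0 → L0 hit [D]
8: W B2 → L0 miss wb→B0 [D]
9: W B1 → L1 miss [D]
10: W B2 → L0 hit [D]
11: R B0 → L0 miss wb→B2 [-]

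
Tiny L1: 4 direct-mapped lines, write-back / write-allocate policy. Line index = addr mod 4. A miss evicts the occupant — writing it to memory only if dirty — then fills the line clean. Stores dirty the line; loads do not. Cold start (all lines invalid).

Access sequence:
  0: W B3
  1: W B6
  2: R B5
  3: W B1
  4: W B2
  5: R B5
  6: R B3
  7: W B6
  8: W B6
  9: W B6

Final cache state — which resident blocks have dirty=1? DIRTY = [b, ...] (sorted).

DIRTY = [3, 6]

  0 | W B3 → L3 miss [D]
  1 | W B6 → L2 miss [D]
  2 | R B5 → L1 miss [-]
  3 | W B1 → L1 miss [D]
  4 | W B2 → L2 miss wb→B6 [D]
  5 | R B5 → L1 miss wb→B1 [-]
  6 | R B3 → L3 hit [D]
  7 | W B6 → L2 miss wb→B2 [D]
  8 | W B6 → L2 hit [D]
  9 | W B6 → L2 hit [D]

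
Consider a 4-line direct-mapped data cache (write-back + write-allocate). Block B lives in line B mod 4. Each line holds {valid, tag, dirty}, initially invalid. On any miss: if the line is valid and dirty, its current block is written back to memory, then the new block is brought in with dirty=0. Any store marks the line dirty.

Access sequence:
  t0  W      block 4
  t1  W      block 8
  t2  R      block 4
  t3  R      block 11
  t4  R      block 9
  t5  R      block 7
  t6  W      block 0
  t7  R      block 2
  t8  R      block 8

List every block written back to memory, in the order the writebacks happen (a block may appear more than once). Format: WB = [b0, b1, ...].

WB = [4, 8, 0]

0: W B4 -> L0 miss  d=D]
1: W B8 -> L0 miss wb->B4  d=D]
2: R B4 -> L0 miss wb->B8  d=-]
3: R B11 -> L3 miss  d=-]
4: R B9 -> L1 miss  d=-]
5: R B7 -> L3 miss  d=-]
6: W B0 -> L0 miss  d=D]
7: R B2 -> L2 miss  d=-]
8: R B8 -> L0 miss wb->B0  d=-]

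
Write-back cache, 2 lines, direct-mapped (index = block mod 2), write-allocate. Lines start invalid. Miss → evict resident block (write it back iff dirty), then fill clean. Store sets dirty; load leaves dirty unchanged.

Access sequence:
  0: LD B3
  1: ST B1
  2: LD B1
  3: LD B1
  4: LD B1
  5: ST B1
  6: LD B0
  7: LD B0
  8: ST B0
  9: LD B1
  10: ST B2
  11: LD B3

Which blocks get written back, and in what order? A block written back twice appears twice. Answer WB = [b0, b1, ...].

WB = [0, 1]

  0 | R B3 → L1 miss [-]
  1 | W B1 → L1 miss [D]
  2 | R B1 → L1 hit [D]
  3 | R B1 → L1 hit [D]
  4 | R B1 → L1 hit [D]
  5 | W B1 → L1 hit [D]
  6 | R B0 → L0 miss [-]
  7 | R B0 → L0 hit [-]
  8 | W B0 → L0 hit [D]
  9 | R B1 → L1 hit [D]
  10 | W B2 → L0 miss wb→B0 [D]
  11 | R B3 → L1 miss wb→B1 [-]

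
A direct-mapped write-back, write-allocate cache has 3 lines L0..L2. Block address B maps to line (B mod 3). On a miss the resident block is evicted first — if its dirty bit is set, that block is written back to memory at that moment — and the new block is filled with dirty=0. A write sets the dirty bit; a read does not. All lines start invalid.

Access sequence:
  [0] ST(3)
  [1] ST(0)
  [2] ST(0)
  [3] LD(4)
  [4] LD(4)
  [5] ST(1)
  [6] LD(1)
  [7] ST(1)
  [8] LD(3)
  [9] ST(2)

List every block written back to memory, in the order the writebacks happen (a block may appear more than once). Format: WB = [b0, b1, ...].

0: W B3 → L0 miss [D]
1: W B0 → L0 miss wb→B3 [D]
2: W B0 → L0 hit [D]
3: R B4 → L1 miss [-]
4: R B4 → L1 hit [-]
5: W B1 → L1 miss [D]
6: R B1 → L1 hit [D]
7: W B1 → L1 hit [D]
8: R B3 → L0 miss wb→B0 [-]
9: W B2 → L2 miss [D]

WB = [3, 0]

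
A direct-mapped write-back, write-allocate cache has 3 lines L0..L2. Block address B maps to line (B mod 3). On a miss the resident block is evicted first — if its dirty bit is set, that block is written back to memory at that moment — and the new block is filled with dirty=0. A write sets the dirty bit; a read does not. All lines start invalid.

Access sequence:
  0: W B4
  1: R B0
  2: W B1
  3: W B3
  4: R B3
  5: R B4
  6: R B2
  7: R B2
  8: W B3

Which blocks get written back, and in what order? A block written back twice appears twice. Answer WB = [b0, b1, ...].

WB = [4, 1]

0: W B4 -> L1 miss  d=D]
1: R B0 -> L0 miss  d=-]
2: W B1 -> L1 miss wb->B4  d=D]
3: W B3 -> L0 miss  d=D]
4: R B3 -> L0 hit  d=D]
5: R B4 -> L1 miss wb->B1  d=-]
6: R B2 -> L2 miss  d=-]
7: R B2 -> L2 hit  d=-]
8: W B3 -> L0 hit  d=D]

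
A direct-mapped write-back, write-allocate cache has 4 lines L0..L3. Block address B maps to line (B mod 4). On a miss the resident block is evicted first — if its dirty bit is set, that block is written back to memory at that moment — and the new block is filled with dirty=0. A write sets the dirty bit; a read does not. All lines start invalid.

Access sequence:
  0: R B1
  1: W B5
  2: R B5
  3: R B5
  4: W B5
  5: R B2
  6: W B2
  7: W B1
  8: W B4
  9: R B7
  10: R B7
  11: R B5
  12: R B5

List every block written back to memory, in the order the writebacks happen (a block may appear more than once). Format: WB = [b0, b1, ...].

0: R B1 → L1 miss [-]
1: W B5 → L1 miss [D]
2: R B5 → L1 hit [D]
3: R B5 → L1 hit [D]
4: W B5 → L1 hit [D]
5: R B2 → L2 miss [-]
6: W B2 → L2 hit [D]
7: W B1 → L1 miss wb→B5 [D]
8: W B4 → L0 miss [D]
9: R B7 → L3 miss [-]
10: R B7 → L3 hit [-]
11: R B5 → L1 miss wb→B1 [-]
12: R B5 → L1 hit [-]

WB = [5, 1]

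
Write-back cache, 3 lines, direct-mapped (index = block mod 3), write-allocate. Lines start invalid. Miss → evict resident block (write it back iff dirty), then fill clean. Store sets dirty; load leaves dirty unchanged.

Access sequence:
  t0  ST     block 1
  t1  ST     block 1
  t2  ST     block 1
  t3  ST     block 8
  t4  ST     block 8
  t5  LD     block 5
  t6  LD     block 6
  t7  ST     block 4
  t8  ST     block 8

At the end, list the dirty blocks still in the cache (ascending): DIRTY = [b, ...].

DIRTY = [4, 8]

0: W B1 → L1 miss [D]
1: W B1 → L1 hit [D]
2: W B1 → L1 hit [D]
3: W B8 → L2 miss [D]
4: W B8 → L2 hit [D]
5: R B5 → L2 miss wb→B8 [-]
6: R B6 → L0 miss [-]
7: W B4 → L1 miss wb→B1 [D]
8: W B8 → L2 miss [D]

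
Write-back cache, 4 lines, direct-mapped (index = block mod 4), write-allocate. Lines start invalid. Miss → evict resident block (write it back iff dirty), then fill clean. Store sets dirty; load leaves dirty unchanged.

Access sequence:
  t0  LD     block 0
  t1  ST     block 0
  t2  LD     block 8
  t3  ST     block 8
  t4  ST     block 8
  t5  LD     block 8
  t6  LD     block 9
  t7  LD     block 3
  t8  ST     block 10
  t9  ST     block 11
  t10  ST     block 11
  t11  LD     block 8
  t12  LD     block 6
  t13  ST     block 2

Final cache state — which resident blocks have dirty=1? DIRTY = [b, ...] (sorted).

  0 | R B0 → L0 miss [-]
  1 | W B0 → L0 hit [D]
  2 | R B8 → L0 miss wb→B0 [-]
  3 | W B8 → L0 hit [D]
  4 | W B8 → L0 hit [D]
  5 | R B8 → L0 hit [D]
  6 | R B9 → L1 miss [-]
  7 | R B3 → L3 miss [-]
  8 | W B10 → L2 miss [D]
  9 | W B11 → L3 miss [D]
  10 | W B11 → L3 hit [D]
  11 | R B8 → L0 hit [D]
  12 | R B6 → L2 miss wb→B10 [-]
  13 | W B2 → L2 miss [D]

DIRTY = [2, 8, 11]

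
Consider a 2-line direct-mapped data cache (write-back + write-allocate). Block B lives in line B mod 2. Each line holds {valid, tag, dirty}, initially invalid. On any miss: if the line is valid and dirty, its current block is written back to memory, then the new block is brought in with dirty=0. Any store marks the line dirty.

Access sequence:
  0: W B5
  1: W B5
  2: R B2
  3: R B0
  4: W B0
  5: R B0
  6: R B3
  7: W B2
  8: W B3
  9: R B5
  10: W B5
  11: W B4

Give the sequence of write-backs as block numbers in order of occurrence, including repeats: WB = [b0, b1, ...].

  0 | W B5 → L1 miss [D]
  1 | W B5 → L1 hit [D]
  2 | R B2 → L0 miss [-]
  3 | R B0 → L0 miss [-]
  4 | W B0 → L0 hit [D]
  5 | R B0 → L0 hit [D]
  6 | R B3 → L1 miss wb→B5 [-]
  7 | W B2 → L0 miss wb→B0 [D]
  8 | W B3 → L1 hit [D]
  9 | R B5 → L1 miss wb→B3 [-]
  10 | W B5 → L1 hit [D]
  11 | W B4 → L0 miss wb→B2 [D]

WB = [5, 0, 3, 2]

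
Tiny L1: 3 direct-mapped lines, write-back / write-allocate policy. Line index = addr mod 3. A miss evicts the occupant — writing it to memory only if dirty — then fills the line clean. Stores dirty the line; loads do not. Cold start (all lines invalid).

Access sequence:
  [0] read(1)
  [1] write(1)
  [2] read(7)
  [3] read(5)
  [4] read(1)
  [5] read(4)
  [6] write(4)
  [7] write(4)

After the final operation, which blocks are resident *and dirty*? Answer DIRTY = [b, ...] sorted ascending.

DIRTY = [4]

0: R B1 → L1 miss [-]
1: W B1 → L1 hit [D]
2: R B7 → L1 miss wb→B1 [-]
3: R B5 → L2 miss [-]
4: R B1 → L1 miss [-]
5: R B4 → L1 miss [-]
6: W B4 → L1 hit [D]
7: W B4 → L1 hit [D]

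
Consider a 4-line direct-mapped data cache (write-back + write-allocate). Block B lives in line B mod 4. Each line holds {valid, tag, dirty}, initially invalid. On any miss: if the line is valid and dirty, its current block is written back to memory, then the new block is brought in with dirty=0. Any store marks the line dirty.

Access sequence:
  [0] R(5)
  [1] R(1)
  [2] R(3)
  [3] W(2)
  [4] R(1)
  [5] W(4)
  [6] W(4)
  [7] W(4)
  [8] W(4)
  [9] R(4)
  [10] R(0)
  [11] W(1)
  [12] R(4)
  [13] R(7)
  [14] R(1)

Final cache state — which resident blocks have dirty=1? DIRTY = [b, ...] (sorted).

DIRTY = [1, 2]

  0 | R B5 → L1 miss [-]
  1 | R B1 → L1 miss [-]
  2 | R B3 → L3 miss [-]
  3 | W B2 → L2 miss [D]
  4 | R B1 → L1 hit [-]
  5 | W B4 → L0 miss [D]
  6 | W B4 → L0 hit [D]
  7 | W B4 → L0 hit [D]
  8 | W B4 → L0 hit [D]
  9 | R B4 → L0 hit [D]
  10 | R B0 → L0 miss wb→B4 [-]
  11 | W B1 → L1 hit [D]
  12 | R B4 → L0 miss [-]
  13 | R B7 → L3 miss [-]
  14 | R B1 → L1 hit [D]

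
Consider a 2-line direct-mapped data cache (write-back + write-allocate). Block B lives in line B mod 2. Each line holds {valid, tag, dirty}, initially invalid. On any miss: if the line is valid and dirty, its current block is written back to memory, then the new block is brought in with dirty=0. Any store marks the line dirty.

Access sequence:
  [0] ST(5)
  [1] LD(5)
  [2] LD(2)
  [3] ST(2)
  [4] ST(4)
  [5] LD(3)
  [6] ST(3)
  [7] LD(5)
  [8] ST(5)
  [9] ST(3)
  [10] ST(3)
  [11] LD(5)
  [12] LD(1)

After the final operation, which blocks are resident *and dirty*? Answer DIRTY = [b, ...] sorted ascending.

DIRTY = [4]

0: W B5 -> L1 miss  d=D]
1: R B5 -> L1 hit  d=D]
2: R B2 -> L0 miss  d=-]
3: W B2 -> L0 hit  d=D]
4: W B4 -> L0 miss wb->B2  d=D]
5: R B3 -> L1 miss wb->B5  d=-]
6: W B3 -> L1 hit  d=D]
7: R B5 -> L1 miss wb->B3  d=-]
8: W B5 -> L1 hit  d=D]
9: W B3 -> L1 miss wb->B5  d=D]
10: W B3 -> L1 hit  d=D]
11: R B5 -> L1 miss wb->B3  d=-]
12: R B1 -> L1 miss  d=-]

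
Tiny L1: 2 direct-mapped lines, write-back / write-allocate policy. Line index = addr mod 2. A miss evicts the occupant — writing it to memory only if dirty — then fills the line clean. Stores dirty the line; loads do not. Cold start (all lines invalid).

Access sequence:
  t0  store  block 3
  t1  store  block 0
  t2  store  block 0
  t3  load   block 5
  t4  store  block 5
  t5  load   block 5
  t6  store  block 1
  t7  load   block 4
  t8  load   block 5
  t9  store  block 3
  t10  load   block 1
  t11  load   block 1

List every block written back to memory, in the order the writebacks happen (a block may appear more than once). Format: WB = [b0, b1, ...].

  0 | W B3 → L1 miss [D]
  1 | W B0 → L0 miss [D]
  2 | W B0 → L0 hit [D]
  3 | R B5 → L1 miss wb→B3 [-]
  4 | W B5 → L1 hit [D]
  5 | R B5 → L1 hit [D]
  6 | W B1 → L1 miss wb→B5 [D]
  7 | R B4 → L0 miss wb→B0 [-]
  8 | R B5 → L1 miss wb→B1 [-]
  9 | W B3 → L1 miss [D]
  10 | R B1 → L1 miss wb→B3 [-]
  11 | R B1 → L1 hit [-]

WB = [3, 5, 0, 1, 3]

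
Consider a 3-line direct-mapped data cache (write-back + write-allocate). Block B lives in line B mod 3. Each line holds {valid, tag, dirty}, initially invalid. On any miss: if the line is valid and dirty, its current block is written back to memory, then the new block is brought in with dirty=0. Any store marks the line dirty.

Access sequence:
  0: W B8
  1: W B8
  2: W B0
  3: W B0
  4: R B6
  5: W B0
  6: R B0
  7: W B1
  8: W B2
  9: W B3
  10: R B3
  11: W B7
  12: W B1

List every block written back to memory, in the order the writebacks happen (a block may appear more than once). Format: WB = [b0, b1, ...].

WB = [0, 8, 0, 1, 7]

  0 | W B8 → L2 miss [D]
  1 | W B8 → L2 hit [D]
  2 | W B0 → L0 miss [D]
  3 | W B0 → L0 hit [D]
  4 | R B6 → L0 miss wb→B0 [-]
  5 | W B0 → L0 miss [D]
  6 | R B0 → L0 hit [D]
  7 | W B1 → L1 miss [D]
  8 | W B2 → L2 miss wb→B8 [D]
  9 | W B3 → L0 miss wb→B0 [D]
  10 | R B3 → L0 hit [D]
  11 | W B7 → L1 miss wb→B1 [D]
  12 | W B1 → L1 miss wb→B7 [D]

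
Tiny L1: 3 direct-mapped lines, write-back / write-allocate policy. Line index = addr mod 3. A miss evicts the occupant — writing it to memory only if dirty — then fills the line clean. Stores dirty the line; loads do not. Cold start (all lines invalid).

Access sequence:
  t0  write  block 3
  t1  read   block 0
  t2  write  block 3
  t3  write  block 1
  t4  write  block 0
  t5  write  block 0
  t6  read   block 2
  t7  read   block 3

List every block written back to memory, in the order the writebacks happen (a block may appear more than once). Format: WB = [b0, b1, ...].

0: W B3 -> L0 miss  d=D]
1: R B0 -> L0 miss wb->B3  d=-]
2: W B3 -> L0 miss  d=D]
3: W B1 -> L1 miss  d=D]
4: W B0 -> L0 miss wb->B3  d=D]
5: W B0 -> L0 hit  d=D]
6: R B2 -> L2 miss  d=-]
7: R B3 -> L0 miss wb->B0  d=-]

WB = [3, 3, 0]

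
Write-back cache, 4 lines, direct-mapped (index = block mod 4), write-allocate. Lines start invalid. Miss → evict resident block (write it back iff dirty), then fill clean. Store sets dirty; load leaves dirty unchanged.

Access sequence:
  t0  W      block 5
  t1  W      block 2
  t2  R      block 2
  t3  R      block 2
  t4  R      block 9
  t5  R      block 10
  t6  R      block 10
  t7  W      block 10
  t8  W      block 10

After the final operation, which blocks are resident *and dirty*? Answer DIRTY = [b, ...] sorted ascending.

DIRTY = [10]

  0 | W B5 → L1 miss [D]
  1 | W B2 → L2 miss [D]
  2 | R B2 → L2 hit [D]
  3 | R B2 → L2 hit [D]
  4 | R B9 → L1 miss wb→B5 [-]
  5 | R B10 → L2 miss wb→B2 [-]
  6 | R B10 → L2 hit [-]
  7 | W B10 → L2 hit [D]
  8 | W B10 → L2 hit [D]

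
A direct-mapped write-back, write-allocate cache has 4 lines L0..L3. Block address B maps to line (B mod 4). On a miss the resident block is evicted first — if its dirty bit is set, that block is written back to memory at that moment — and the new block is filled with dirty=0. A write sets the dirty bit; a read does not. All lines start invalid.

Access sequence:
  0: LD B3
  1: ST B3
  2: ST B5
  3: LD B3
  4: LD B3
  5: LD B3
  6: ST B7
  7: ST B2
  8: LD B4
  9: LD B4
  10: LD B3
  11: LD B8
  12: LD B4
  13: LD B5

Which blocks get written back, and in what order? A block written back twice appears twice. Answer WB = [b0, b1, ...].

WB = [3, 7]

  0 | R B3 → L3 miss [-]
  1 | W B3 → L3 hit [D]
  2 | W B5 → L1 miss [D]
  3 | R B3 → L3 hit [D]
  4 | R B3 → L3 hit [D]
  5 | R B3 → L3 hit [D]
  6 | W B7 → L3 miss wb→B3 [D]
  7 | W B2 → L2 miss [D]
  8 | R B4 → L0 miss [-]
  9 | R B4 → L0 hit [-]
  10 | R B3 → L3 miss wb→B7 [-]
  11 | R B8 → L0 miss [-]
  12 | R B4 → L0 miss [-]
  13 | R B5 → L1 hit [D]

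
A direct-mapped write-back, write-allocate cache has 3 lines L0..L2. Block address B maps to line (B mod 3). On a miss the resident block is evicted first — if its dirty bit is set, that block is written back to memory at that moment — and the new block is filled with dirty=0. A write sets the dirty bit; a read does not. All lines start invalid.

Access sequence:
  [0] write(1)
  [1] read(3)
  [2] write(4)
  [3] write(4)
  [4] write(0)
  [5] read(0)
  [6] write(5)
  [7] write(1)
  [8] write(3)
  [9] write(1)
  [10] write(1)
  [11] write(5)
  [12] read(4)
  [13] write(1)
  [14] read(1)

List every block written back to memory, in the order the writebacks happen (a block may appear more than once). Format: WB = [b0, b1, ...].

WB = [1, 4, 0, 1]

0: W B1 → L1 miss [D]
1: R B3 → L0 miss [-]
2: W B4 → L1 miss wb→B1 [D]
3: W B4 → L1 hit [D]
4: W B0 → L0 miss [D]
5: R B0 → L0 hit [D]
6: W B5 → L2 miss [D]
7: W B1 → L1 miss wb→B4 [D]
8: W B3 → L0 miss wb→B0 [D]
9: W B1 → L1 hit [D]
10: W B1 → L1 hit [D]
11: W B5 → L2 hit [D]
12: R B4 → L1 miss wb→B1 [-]
13: W B1 → L1 miss [D]
14: R B1 → L1 hit [D]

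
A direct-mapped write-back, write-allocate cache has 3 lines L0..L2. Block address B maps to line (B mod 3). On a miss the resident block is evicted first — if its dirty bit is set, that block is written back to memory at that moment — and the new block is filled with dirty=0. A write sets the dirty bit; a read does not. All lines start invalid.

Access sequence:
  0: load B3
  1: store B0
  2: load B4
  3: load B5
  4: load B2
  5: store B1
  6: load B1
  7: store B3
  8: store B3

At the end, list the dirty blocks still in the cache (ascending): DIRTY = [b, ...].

0: R B3 → L0 miss [-]
1: W B0 → L0 miss [D]
2: R B4 → L1 miss [-]
3: R B5 → L2 miss [-]
4: R B2 → L2 miss [-]
5: W B1 → L1 miss [D]
6: R B1 → L1 hit [D]
7: W B3 → L0 miss wb→B0 [D]
8: W B3 → L0 hit [D]

DIRTY = [1, 3]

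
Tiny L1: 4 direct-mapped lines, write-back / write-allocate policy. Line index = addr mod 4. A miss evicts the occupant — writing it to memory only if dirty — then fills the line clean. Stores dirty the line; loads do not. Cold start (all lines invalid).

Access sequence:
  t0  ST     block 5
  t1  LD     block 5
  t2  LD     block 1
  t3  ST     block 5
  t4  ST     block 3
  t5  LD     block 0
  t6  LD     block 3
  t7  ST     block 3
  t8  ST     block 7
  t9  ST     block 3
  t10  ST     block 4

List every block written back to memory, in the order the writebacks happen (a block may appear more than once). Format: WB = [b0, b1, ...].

WB = [5, 3, 7]

  0 | W B5 → L1 miss [D]
  1 | R B5 → L1 hit [D]
  2 | R B1 → L1 miss wb→B5 [-]
  3 | W B5 → L1 miss [D]
  4 | W B3 → L3 miss [D]
  5 | R B0 → L0 miss [-]
  6 | R B3 → L3 hit [D]
  7 | W B3 → L3 hit [D]
  8 | W B7 → L3 miss wb→B3 [D]
  9 | W B3 → L3 miss wb→B7 [D]
  10 | W B4 → L0 miss [D]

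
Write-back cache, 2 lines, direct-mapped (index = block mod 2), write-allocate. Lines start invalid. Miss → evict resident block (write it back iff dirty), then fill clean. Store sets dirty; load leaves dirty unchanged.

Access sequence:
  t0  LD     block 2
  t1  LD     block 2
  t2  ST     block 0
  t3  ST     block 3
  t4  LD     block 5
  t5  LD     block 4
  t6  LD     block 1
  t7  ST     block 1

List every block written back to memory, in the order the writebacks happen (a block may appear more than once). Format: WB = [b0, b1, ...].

0: R B2 → L0 miss [-]
1: R B2 → L0 hit [-]
2: W B0 → L0 miss [D]
3: W B3 → L1 miss [D]
4: R B5 → L1 miss wb→B3 [-]
5: R B4 → L0 miss wb→B0 [-]
6: R B1 → L1 miss [-]
7: W B1 → L1 hit [D]

WB = [3, 0]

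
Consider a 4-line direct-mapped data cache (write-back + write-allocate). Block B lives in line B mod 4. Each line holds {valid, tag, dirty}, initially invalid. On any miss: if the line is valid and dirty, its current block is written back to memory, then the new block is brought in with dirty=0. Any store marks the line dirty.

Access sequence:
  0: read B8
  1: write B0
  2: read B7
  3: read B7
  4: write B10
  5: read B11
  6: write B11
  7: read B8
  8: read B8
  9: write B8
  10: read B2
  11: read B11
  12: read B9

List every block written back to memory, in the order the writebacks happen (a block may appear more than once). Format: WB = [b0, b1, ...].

0: R B8 -> L0 miss  d=-]
1: W B0 -> L0 miss  d=D]
2: R B7 -> L3 miss  d=-]
3: R B7 -> L3 hit  d=-]
4: W B10 -> L2 miss  d=D]
5: R B11 -> L3 miss  d=-]
6: W B11 -> L3 hit  d=D]
7: R B8 -> L0 miss wb->B0  d=-]
8: R B8 -> L0 hit  d=-]
9: W B8 -> L0 hit  d=D]
10: R B2 -> L2 miss wb->B10  d=-]
11: R B11 -> L3 hit  d=D]
12: R B9 -> L1 miss  d=-]

WB = [0, 10]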